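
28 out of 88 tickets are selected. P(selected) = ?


P = 28/88 = 0.3182

P = 0.3182


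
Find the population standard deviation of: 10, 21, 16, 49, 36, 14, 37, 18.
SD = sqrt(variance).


Mean = 25.1250
Variance = 166.6094
SD = sqrt(166.6094) = 12.9077

SD = 12.9077


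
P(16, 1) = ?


P(16,1) = 16!/15!
= 20922789888000/1307674368000
= 16

P(16,1) = 16


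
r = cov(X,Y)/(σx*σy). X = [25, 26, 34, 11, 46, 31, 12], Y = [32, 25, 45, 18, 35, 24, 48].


Mean X = 26.4286, Mean Y = 32.4286
SD X = 11.399964, SD Y = 10.293648
Cov = 15.530612
r = 15.530612/(11.399964*10.293648) = 0.1323

r = 0.1323


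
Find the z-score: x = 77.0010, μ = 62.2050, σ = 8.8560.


z = (77.0010 - 62.2050)/8.8560
= 14.7960/8.8560
= 1.6707

z = 1.6707


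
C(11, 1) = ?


C(11,1) = 11!/(1! × 10!)
= 39916800/(1 × 3628800)
= 11

C(11,1) = 11


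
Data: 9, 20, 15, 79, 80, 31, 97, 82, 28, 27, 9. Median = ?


Sorted: 9, 9, 15, 20, 27, 28, 31, 79, 80, 82, 97
n = 11 (odd)
Middle value = 28

Median = 28


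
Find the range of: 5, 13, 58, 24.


Max = 58, Min = 5
Range = 58 - 5 = 53

Range = 53


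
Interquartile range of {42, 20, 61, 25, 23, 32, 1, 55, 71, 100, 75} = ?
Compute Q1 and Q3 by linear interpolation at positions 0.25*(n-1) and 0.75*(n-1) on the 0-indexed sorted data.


Sorted: 1, 20, 23, 25, 32, 42, 55, 61, 71, 75, 100
Q1 (25th %ile) = 24.0000
Q3 (75th %ile) = 66.0000
IQR = 66.0000 - 24.0000 = 42.0000

IQR = 42.0000


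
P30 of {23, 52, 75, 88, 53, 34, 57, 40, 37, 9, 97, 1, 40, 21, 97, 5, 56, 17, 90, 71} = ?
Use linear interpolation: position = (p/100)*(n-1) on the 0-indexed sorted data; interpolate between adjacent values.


Sorted: 1, 5, 9, 17, 21, 23, 34, 37, 40, 40, 52, 53, 56, 57, 71, 75, 88, 90, 97, 97
n = 20
Index = 30/100 * 19 = 5.7000
Lower = data[5] = 23, Upper = data[6] = 34
P30 = 23 + 0.7000*(11) = 30.7000

P30 = 30.7000


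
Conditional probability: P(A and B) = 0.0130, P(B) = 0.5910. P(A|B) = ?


P(A|B) = 0.0130/0.5910 = 0.0220

P(A|B) = 0.0220


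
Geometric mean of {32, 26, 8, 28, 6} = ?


Product = 32 × 26 × 8 × 28 × 6 = 1118208
GM = 1118208^(1/5) = 16.2071

GM = 16.2071


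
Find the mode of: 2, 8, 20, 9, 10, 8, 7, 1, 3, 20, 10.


Frequencies: 1:1, 2:1, 3:1, 7:1, 8:2, 9:1, 10:2, 20:2
Max frequency = 2
Mode = 8, 10, 20

Mode = 8, 10, 20


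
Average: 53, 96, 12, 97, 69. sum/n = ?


Sum = 53 + 96 + 12 + 97 + 69 = 327
n = 5
Mean = 327/5 = 65.4000

Mean = 65.4000


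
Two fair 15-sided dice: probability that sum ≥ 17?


Total outcomes = 15×15 = 225
Favorable (sum ≥ 17): 105
P = 105/225 = 0.4667

P = 0.4667


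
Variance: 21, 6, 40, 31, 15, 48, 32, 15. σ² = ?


Mean = 26.0000
Squared deviations: 25.0000, 400.0000, 196.0000, 25.0000, 121.0000, 484.0000, 36.0000, 121.0000
Sum = 1408.0000
Variance = 1408.0000/8 = 176.0000

Variance = 176.0000


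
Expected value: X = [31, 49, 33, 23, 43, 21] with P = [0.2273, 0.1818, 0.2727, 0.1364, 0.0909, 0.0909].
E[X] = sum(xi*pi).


E[X] = 31*0.2273 + 49*0.1818 + 33*0.2727 + 23*0.1364 + 43*0.0909 + 21*0.0909
= 7.0463 + 8.9082 + 8.9991 + 3.1372 + 3.9087 + 1.9089
= 33.9084

E[X] = 33.9084


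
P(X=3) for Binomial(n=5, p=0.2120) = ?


C(5,3) = 10
p^3 = 0.009528
(1-p)^2 = 0.620944
P = 10 * 0.009528 * 0.620944 = 0.0592

P(X=3) = 0.0592


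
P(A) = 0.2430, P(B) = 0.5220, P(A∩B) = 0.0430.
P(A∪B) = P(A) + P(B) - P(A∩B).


P(A∪B) = 0.2430 + 0.5220 - 0.0430
= 0.7650 - 0.0430
= 0.7220

P(A∪B) = 0.7220


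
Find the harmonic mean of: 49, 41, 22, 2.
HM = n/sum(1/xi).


Sum of reciprocals = 1/49 + 1/41 + 1/22 + 1/2 = 0.590253
HM = 4/0.590253 = 6.7768

HM = 6.7768


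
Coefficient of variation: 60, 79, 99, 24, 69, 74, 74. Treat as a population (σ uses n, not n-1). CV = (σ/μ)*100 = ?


Mean = 68.4286
SD = 21.2257
CV = (21.2257/68.4286)*100 = 31.0188%

CV = 31.0188%


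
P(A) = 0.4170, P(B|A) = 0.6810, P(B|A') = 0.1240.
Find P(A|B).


P(B) = P(B|A)*P(A) + P(B|A')*P(A')
= 0.6810*0.4170 + 0.1240*0.5830
= 0.283977 + 0.072292 = 0.356269
P(A|B) = 0.283977/0.356269 = 0.7971

P(A|B) = 0.7971


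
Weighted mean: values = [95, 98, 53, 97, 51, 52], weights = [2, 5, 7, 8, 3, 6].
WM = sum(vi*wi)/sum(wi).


Numerator = 95*2 + 98*5 + 53*7 + 97*8 + 51*3 + 52*6 = 2292
Denominator = 2 + 5 + 7 + 8 + 3 + 6 = 31
WM = 2292/31 = 73.9355

WM = 73.9355


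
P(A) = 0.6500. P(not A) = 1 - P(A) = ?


P(not A) = 1 - 0.6500 = 0.3500

P(not A) = 0.3500


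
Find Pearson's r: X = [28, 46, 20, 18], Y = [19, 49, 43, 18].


Mean X = 28.0000, Mean Y = 32.2500
SD X = 11.045361, SD Y = 13.917166
Cov = 89.500000
r = 89.500000/(11.045361*13.917166) = 0.5822

r = 0.5822


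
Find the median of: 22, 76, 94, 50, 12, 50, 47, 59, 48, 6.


Sorted: 6, 12, 22, 47, 48, 50, 50, 59, 76, 94
n = 10 (even)
Middle values: 48 and 50
Median = (48+50)/2 = 49.0000

Median = 49.0000


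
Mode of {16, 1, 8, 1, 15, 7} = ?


Frequencies: 1:2, 7:1, 8:1, 15:1, 16:1
Max frequency = 2
Mode = 1

Mode = 1


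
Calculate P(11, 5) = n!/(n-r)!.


P(11,5) = 11!/6!
= 39916800/720
= 55440

P(11,5) = 55440


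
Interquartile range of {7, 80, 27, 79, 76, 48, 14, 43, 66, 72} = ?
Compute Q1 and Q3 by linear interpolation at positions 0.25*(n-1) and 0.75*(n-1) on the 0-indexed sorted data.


Sorted: 7, 14, 27, 43, 48, 66, 72, 76, 79, 80
Q1 (25th %ile) = 31.0000
Q3 (75th %ile) = 75.0000
IQR = 75.0000 - 31.0000 = 44.0000

IQR = 44.0000


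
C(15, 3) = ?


C(15,3) = 15!/(3! × 12!)
= 1307674368000/(6 × 479001600)
= 455

C(15,3) = 455


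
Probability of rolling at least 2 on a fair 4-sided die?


Favorable outcomes (roll ≥ 2): 3
Total outcomes = 4
P = 3/4 = 0.7500

P = 0.7500


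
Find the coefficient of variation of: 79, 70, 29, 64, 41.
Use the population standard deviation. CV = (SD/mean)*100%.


Mean = 56.6000
SD = 18.6612
CV = (18.6612/56.6000)*100 = 32.9703%

CV = 32.9703%


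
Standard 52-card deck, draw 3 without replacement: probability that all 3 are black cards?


P(all black cards) = (26/52) × (25/51) × (24/50)
= 0.1176

P = 0.1176


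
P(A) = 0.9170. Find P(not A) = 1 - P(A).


P(not A) = 1 - 0.9170 = 0.0830

P(not A) = 0.0830


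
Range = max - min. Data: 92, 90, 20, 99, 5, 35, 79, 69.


Max = 99, Min = 5
Range = 99 - 5 = 94

Range = 94


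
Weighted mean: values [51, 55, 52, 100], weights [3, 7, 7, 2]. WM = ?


Numerator = 51*3 + 55*7 + 52*7 + 100*2 = 1102
Denominator = 3 + 7 + 7 + 2 = 19
WM = 1102/19 = 58.0000

WM = 58.0000


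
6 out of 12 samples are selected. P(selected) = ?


P = 6/12 = 0.5000

P = 0.5000


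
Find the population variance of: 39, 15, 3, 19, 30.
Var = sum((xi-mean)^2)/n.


Mean = 21.2000
Squared deviations: 316.8400, 38.4400, 331.2400, 4.8400, 77.4400
Sum = 768.8000
Variance = 768.8000/5 = 153.7600

Variance = 153.7600


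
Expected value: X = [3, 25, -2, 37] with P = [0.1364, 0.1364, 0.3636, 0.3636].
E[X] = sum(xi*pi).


E[X] = 3*0.1364 + 25*0.1364 - 2*0.3636 + 37*0.3636
= 0.4092 + 3.4100 - 0.7272 + 13.4532
= 16.5452

E[X] = 16.5452


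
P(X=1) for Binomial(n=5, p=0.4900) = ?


C(5,1) = 5
p^1 = 0.490000
(1-p)^4 = 0.067652
P = 5 * 0.490000 * 0.067652 = 0.1657

P(X=1) = 0.1657


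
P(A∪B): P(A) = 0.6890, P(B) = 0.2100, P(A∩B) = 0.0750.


P(A∪B) = 0.6890 + 0.2100 - 0.0750
= 0.8990 - 0.0750
= 0.8240

P(A∪B) = 0.8240


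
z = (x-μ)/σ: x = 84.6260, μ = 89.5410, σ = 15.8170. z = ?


z = (84.6260 - 89.5410)/15.8170
= -4.9150/15.8170
= -0.3107

z = -0.3107


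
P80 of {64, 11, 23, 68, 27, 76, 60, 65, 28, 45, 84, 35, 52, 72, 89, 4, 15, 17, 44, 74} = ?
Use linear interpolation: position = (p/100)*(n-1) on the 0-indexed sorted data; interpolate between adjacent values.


Sorted: 4, 11, 15, 17, 23, 27, 28, 35, 44, 45, 52, 60, 64, 65, 68, 72, 74, 76, 84, 89
n = 20
Index = 80/100 * 19 = 15.2000
Lower = data[15] = 72, Upper = data[16] = 74
P80 = 72 + 0.2000*(2) = 72.4000

P80 = 72.4000


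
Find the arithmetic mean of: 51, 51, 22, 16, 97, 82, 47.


Sum = 51 + 51 + 22 + 16 + 97 + 82 + 47 = 366
n = 7
Mean = 366/7 = 52.2857

Mean = 52.2857


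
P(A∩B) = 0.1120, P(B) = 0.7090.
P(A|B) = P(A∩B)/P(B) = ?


P(A|B) = 0.1120/0.7090 = 0.1580

P(A|B) = 0.1580


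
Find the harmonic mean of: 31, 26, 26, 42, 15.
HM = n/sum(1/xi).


Sum of reciprocals = 1/31 + 1/26 + 1/26 + 1/42 + 1/15 = 0.199657
HM = 5/0.199657 = 25.0429

HM = 25.0429


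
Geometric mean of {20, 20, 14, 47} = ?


Product = 20 × 20 × 14 × 47 = 263200
GM = 263200^(1/4) = 22.6502

GM = 22.6502


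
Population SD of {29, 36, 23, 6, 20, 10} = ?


Mean = 20.6667
Variance = 106.5556
SD = sqrt(106.5556) = 10.3226

SD = 10.3226


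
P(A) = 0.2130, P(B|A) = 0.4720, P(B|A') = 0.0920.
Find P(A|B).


P(B) = P(B|A)*P(A) + P(B|A')*P(A')
= 0.4720*0.2130 + 0.0920*0.7870
= 0.100536 + 0.072404 = 0.172940
P(A|B) = 0.100536/0.172940 = 0.5813

P(A|B) = 0.5813


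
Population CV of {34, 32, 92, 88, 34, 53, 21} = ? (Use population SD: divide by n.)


Mean = 50.5714
SD = 26.4351
CV = (26.4351/50.5714)*100 = 52.2729%

CV = 52.2729%


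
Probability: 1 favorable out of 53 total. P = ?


P = 1/53 = 0.0189

P = 0.0189


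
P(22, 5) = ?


P(22,5) = 22!/17!
= 1124000727777607680000/355687428096000
= 3160080

P(22,5) = 3160080


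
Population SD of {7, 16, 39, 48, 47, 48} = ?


Mean = 34.1667
Variance = 273.1389
SD = sqrt(273.1389) = 16.5269

SD = 16.5269


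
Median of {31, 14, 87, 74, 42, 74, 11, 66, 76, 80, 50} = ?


Sorted: 11, 14, 31, 42, 50, 66, 74, 74, 76, 80, 87
n = 11 (odd)
Middle value = 66

Median = 66


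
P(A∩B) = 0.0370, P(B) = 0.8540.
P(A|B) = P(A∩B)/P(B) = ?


P(A|B) = 0.0370/0.8540 = 0.0433

P(A|B) = 0.0433


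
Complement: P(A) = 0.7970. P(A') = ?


P(not A) = 1 - 0.7970 = 0.2030

P(not A) = 0.2030


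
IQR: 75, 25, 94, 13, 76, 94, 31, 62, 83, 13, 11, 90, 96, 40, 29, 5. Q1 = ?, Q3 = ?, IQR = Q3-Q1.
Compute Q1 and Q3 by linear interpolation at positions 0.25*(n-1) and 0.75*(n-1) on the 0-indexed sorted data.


Sorted: 5, 11, 13, 13, 25, 29, 31, 40, 62, 75, 76, 83, 90, 94, 94, 96
Q1 (25th %ile) = 22.0000
Q3 (75th %ile) = 84.7500
IQR = 84.7500 - 22.0000 = 62.7500

IQR = 62.7500


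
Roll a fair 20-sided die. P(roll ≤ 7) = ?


Favorable outcomes (roll ≤ 7): 7
Total outcomes = 20
P = 7/20 = 0.3500

P = 0.3500


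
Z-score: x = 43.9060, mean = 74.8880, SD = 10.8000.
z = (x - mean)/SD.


z = (43.9060 - 74.8880)/10.8000
= -30.9820/10.8000
= -2.8687

z = -2.8687


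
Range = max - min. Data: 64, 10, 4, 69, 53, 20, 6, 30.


Max = 69, Min = 4
Range = 69 - 4 = 65

Range = 65


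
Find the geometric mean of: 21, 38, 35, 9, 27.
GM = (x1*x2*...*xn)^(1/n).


Product = 21 × 38 × 35 × 9 × 27 = 6786990
GM = 6786990^(1/5) = 23.2453

GM = 23.2453


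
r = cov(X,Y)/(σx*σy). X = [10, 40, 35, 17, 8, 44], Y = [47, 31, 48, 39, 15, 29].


Mean X = 25.6667, Mean Y = 34.8333
SD X = 14.499042, SD Y = 11.407843
Cov = 14.111111
r = 14.111111/(14.499042*11.407843) = 0.0853

r = 0.0853


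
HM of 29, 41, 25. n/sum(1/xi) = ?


Sum of reciprocals = 1/29 + 1/41 + 1/25 = 0.098873
HM = 3/0.098873 = 30.3420

HM = 30.3420


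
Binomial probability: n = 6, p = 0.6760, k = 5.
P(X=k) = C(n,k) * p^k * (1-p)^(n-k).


C(6,5) = 6
p^5 = 0.141167
(1-p)^1 = 0.324000
P = 6 * 0.141167 * 0.324000 = 0.2744

P(X=5) = 0.2744


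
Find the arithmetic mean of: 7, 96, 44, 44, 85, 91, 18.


Sum = 7 + 96 + 44 + 44 + 85 + 91 + 18 = 385
n = 7
Mean = 385/7 = 55.0000

Mean = 55.0000


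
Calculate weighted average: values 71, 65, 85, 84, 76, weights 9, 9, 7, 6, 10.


Numerator = 71*9 + 65*9 + 85*7 + 84*6 + 76*10 = 3083
Denominator = 9 + 9 + 7 + 6 + 10 = 41
WM = 3083/41 = 75.1951

WM = 75.1951


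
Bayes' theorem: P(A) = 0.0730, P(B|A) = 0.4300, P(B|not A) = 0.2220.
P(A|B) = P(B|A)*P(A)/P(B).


P(B) = P(B|A)*P(A) + P(B|A')*P(A')
= 0.4300*0.0730 + 0.2220*0.9270
= 0.031390 + 0.205794 = 0.237184
P(A|B) = 0.031390/0.237184 = 0.1323

P(A|B) = 0.1323


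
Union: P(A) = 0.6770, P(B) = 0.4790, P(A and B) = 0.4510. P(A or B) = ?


P(A∪B) = 0.6770 + 0.4790 - 0.4510
= 1.1560 - 0.4510
= 0.7050

P(A∪B) = 0.7050


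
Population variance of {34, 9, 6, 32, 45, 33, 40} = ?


Mean = 28.4286
Squared deviations: 31.0408, 377.4694, 503.0408, 12.7551, 274.6122, 20.8980, 133.8980
Sum = 1353.7143
Variance = 1353.7143/7 = 193.3878

Variance = 193.3878


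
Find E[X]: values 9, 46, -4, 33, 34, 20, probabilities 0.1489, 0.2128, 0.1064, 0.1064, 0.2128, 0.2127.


E[X] = 9*0.1489 + 46*0.2128 - 4*0.1064 + 33*0.1064 + 34*0.2128 + 20*0.2127
= 1.3401 + 9.7888 - 0.4256 + 3.5112 + 7.2352 + 4.2540
= 25.7037

E[X] = 25.7037


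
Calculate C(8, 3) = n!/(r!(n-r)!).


C(8,3) = 8!/(3! × 5!)
= 40320/(6 × 120)
= 56

C(8,3) = 56


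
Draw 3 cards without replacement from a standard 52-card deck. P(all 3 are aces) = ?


P(all aces) = (4/52) × (3/51) × (2/50)
= 0.0002

P = 0.0002


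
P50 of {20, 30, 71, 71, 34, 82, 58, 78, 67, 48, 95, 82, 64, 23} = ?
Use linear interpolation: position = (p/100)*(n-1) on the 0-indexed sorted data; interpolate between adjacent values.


Sorted: 20, 23, 30, 34, 48, 58, 64, 67, 71, 71, 78, 82, 82, 95
n = 14
Index = 50/100 * 13 = 6.5000
Lower = data[6] = 64, Upper = data[7] = 67
P50 = 64 + 0.5000*(3) = 65.5000

P50 = 65.5000


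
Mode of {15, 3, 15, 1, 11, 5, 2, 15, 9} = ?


Frequencies: 1:1, 2:1, 3:1, 5:1, 9:1, 11:1, 15:3
Max frequency = 3
Mode = 15

Mode = 15


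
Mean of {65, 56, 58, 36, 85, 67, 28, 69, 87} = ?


Sum = 65 + 56 + 58 + 36 + 85 + 67 + 28 + 69 + 87 = 551
n = 9
Mean = 551/9 = 61.2222

Mean = 61.2222


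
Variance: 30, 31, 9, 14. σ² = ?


Mean = 21.0000
Squared deviations: 81.0000, 100.0000, 144.0000, 49.0000
Sum = 374.0000
Variance = 374.0000/4 = 93.5000

Variance = 93.5000


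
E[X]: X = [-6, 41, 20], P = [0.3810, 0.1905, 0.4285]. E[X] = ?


E[X] = -6*0.3810 + 41*0.1905 + 20*0.4285
= -2.2860 + 7.8105 + 8.5700
= 14.0945

E[X] = 14.0945


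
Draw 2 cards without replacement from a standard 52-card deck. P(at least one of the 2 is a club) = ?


P(at least one) = 1 - P(none)
P(none) = (39/52) × (38/51) = 0.558824
P(at least one) = 1 - 0.558824 = 0.4412

P = 0.4412


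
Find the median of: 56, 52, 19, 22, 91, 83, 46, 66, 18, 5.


Sorted: 5, 18, 19, 22, 46, 52, 56, 66, 83, 91
n = 10 (even)
Middle values: 46 and 52
Median = (46+52)/2 = 49.0000

Median = 49.0000


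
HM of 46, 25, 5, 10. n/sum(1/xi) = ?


Sum of reciprocals = 1/46 + 1/25 + 1/5 + 1/10 = 0.361739
HM = 4/0.361739 = 11.0577

HM = 11.0577


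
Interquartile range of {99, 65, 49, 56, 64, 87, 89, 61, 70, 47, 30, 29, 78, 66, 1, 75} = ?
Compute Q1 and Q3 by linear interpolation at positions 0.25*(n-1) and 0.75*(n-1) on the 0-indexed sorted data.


Sorted: 1, 29, 30, 47, 49, 56, 61, 64, 65, 66, 70, 75, 78, 87, 89, 99
Q1 (25th %ile) = 48.5000
Q3 (75th %ile) = 75.7500
IQR = 75.7500 - 48.5000 = 27.2500

IQR = 27.2500


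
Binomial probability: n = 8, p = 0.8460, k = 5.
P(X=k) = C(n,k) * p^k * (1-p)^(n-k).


C(8,5) = 56
p^5 = 0.433363
(1-p)^3 = 0.003652
P = 56 * 0.433363 * 0.003652 = 0.0886

P(X=5) = 0.0886


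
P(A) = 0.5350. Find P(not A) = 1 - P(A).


P(not A) = 1 - 0.5350 = 0.4650

P(not A) = 0.4650


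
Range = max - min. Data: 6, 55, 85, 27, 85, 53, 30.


Max = 85, Min = 6
Range = 85 - 6 = 79

Range = 79


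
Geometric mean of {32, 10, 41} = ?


Product = 32 × 10 × 41 = 13120
GM = 13120^(1/3) = 23.5855

GM = 23.5855


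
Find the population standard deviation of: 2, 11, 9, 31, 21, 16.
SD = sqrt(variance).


Mean = 15.0000
Variance = 85.6667
SD = sqrt(85.6667) = 9.2556

SD = 9.2556


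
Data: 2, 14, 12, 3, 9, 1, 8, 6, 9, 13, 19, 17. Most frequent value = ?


Frequencies: 1:1, 2:1, 3:1, 6:1, 8:1, 9:2, 12:1, 13:1, 14:1, 17:1, 19:1
Max frequency = 2
Mode = 9

Mode = 9


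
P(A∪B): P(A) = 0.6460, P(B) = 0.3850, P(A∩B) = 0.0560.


P(A∪B) = 0.6460 + 0.3850 - 0.0560
= 1.0310 - 0.0560
= 0.9750

P(A∪B) = 0.9750


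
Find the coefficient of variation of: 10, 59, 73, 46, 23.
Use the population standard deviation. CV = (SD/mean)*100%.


Mean = 42.2000
SD = 23.0252
CV = (23.0252/42.2000)*100 = 54.5621%

CV = 54.5621%


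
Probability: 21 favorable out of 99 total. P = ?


P = 21/99 = 0.2121

P = 0.2121


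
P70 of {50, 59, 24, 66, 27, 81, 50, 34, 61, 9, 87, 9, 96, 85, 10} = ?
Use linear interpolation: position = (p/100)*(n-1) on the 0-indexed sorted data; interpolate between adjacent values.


Sorted: 9, 9, 10, 24, 27, 34, 50, 50, 59, 61, 66, 81, 85, 87, 96
n = 15
Index = 70/100 * 14 = 9.8000
Lower = data[9] = 61, Upper = data[10] = 66
P70 = 61 + 0.8000*(5) = 65.0000

P70 = 65.0000


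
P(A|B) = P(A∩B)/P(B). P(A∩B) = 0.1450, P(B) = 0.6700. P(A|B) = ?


P(A|B) = 0.1450/0.6700 = 0.2164

P(A|B) = 0.2164


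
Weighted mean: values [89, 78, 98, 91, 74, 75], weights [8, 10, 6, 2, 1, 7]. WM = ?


Numerator = 89*8 + 78*10 + 98*6 + 91*2 + 74*1 + 75*7 = 2861
Denominator = 8 + 10 + 6 + 2 + 1 + 7 = 34
WM = 2861/34 = 84.1471

WM = 84.1471


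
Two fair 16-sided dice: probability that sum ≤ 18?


Total outcomes = 16×16 = 256
Favorable (sum ≤ 18): 151
P = 151/256 = 0.5898

P = 0.5898


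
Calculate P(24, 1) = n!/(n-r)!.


P(24,1) = 24!/23!
= 620448401733239439360000/25852016738884976640000
= 24

P(24,1) = 24


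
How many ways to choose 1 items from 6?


C(6,1) = 6!/(1! × 5!)
= 720/(1 × 120)
= 6

C(6,1) = 6


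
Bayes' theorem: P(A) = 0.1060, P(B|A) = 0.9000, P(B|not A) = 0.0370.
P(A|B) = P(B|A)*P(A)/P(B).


P(B) = P(B|A)*P(A) + P(B|A')*P(A')
= 0.9000*0.1060 + 0.0370*0.8940
= 0.095400 + 0.033078 = 0.128478
P(A|B) = 0.095400/0.128478 = 0.7425

P(A|B) = 0.7425


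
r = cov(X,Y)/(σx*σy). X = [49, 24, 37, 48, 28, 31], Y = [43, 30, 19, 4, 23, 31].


Mean X = 36.1667, Mean Y = 25.0000
SD X = 9.546669, SD Y = 12.013881
Cov = -16.333333
r = -16.333333/(9.546669*12.013881) = -0.1424

r = -0.1424


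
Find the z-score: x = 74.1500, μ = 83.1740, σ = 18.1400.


z = (74.1500 - 83.1740)/18.1400
= -9.0240/18.1400
= -0.4975

z = -0.4975


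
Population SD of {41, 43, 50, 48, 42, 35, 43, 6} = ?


Mean = 38.5000
Variance = 168.7500
SD = sqrt(168.7500) = 12.9904

SD = 12.9904


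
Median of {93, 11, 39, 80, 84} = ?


Sorted: 11, 39, 80, 84, 93
n = 5 (odd)
Middle value = 80

Median = 80


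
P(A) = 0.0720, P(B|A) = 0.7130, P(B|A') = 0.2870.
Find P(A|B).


P(B) = P(B|A)*P(A) + P(B|A')*P(A')
= 0.7130*0.0720 + 0.2870*0.9280
= 0.051336 + 0.266336 = 0.317672
P(A|B) = 0.051336/0.317672 = 0.1616

P(A|B) = 0.1616


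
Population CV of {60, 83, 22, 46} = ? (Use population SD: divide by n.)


Mean = 52.7500
SD = 22.1289
CV = (22.1289/52.7500)*100 = 41.9505%

CV = 41.9505%


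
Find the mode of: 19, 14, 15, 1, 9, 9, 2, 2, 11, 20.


Frequencies: 1:1, 2:2, 9:2, 11:1, 14:1, 15:1, 19:1, 20:1
Max frequency = 2
Mode = 2, 9

Mode = 2, 9


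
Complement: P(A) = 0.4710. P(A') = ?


P(not A) = 1 - 0.4710 = 0.5290

P(not A) = 0.5290


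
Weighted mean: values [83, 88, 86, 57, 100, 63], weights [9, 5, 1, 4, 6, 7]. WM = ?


Numerator = 83*9 + 88*5 + 86*1 + 57*4 + 100*6 + 63*7 = 2542
Denominator = 9 + 5 + 1 + 4 + 6 + 7 = 32
WM = 2542/32 = 79.4375

WM = 79.4375


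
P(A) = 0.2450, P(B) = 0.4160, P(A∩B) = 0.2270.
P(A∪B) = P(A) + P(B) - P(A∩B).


P(A∪B) = 0.2450 + 0.4160 - 0.2270
= 0.6610 - 0.2270
= 0.4340

P(A∪B) = 0.4340


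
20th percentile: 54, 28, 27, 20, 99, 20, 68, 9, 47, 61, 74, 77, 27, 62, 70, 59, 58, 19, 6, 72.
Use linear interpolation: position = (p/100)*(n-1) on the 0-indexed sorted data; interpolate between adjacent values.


Sorted: 6, 9, 19, 20, 20, 27, 27, 28, 47, 54, 58, 59, 61, 62, 68, 70, 72, 74, 77, 99
n = 20
Index = 20/100 * 19 = 3.8000
Lower = data[3] = 20, Upper = data[4] = 20
P20 = 20 + 0.8000*(0) = 20.0000

P20 = 20.0000


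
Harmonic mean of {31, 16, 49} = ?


Sum of reciprocals = 1/31 + 1/16 + 1/49 = 0.115166
HM = 3/0.115166 = 26.0493

HM = 26.0493


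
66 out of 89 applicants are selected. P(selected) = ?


P = 66/89 = 0.7416

P = 0.7416


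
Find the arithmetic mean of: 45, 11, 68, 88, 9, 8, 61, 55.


Sum = 45 + 11 + 68 + 88 + 9 + 8 + 61 + 55 = 345
n = 8
Mean = 345/8 = 43.1250

Mean = 43.1250


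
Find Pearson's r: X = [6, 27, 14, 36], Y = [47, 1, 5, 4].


Mean X = 20.7500, Mean Y = 14.2500
SD X = 11.562331, SD Y = 18.965429
Cov = -164.937500
r = -164.937500/(11.562331*18.965429) = -0.7522

r = -0.7522


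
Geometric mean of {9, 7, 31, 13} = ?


Product = 9 × 7 × 31 × 13 = 25389
GM = 25389^(1/4) = 12.6230

GM = 12.6230


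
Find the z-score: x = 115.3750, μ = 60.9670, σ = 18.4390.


z = (115.3750 - 60.9670)/18.4390
= 54.4080/18.4390
= 2.9507

z = 2.9507


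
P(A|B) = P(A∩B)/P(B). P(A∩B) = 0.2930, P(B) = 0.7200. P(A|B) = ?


P(A|B) = 0.2930/0.7200 = 0.4069

P(A|B) = 0.4069


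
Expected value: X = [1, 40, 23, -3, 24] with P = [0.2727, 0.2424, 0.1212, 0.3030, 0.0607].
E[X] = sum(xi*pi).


E[X] = 1*0.2727 + 40*0.2424 + 23*0.1212 - 3*0.3030 + 24*0.0607
= 0.2727 + 9.6960 + 2.7876 - 0.9090 + 1.4568
= 13.3041

E[X] = 13.3041


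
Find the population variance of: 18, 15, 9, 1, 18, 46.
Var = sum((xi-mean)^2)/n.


Mean = 17.8333
Squared deviations: 0.0278, 8.0278, 78.0278, 283.3611, 0.0278, 793.3611
Sum = 1162.8333
Variance = 1162.8333/6 = 193.8056

Variance = 193.8056


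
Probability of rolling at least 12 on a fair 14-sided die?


Favorable outcomes (roll ≥ 12): 3
Total outcomes = 14
P = 3/14 = 0.2143

P = 0.2143


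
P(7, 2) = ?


P(7,2) = 7!/5!
= 5040/120
= 42

P(7,2) = 42


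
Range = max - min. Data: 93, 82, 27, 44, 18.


Max = 93, Min = 18
Range = 93 - 18 = 75

Range = 75


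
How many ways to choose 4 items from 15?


C(15,4) = 15!/(4! × 11!)
= 1307674368000/(24 × 39916800)
= 1365

C(15,4) = 1365


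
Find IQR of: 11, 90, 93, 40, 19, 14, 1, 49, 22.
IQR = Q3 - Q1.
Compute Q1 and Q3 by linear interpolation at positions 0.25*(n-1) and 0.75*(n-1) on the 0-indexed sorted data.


Sorted: 1, 11, 14, 19, 22, 40, 49, 90, 93
Q1 (25th %ile) = 14.0000
Q3 (75th %ile) = 49.0000
IQR = 49.0000 - 14.0000 = 35.0000

IQR = 35.0000


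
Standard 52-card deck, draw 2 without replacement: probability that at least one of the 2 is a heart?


P(at least one) = 1 - P(none)
P(none) = (39/52) × (38/51) = 0.558824
P(at least one) = 1 - 0.558824 = 0.4412

P = 0.4412


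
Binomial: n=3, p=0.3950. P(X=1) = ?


C(3,1) = 3
p^1 = 0.395000
(1-p)^2 = 0.366025
P = 3 * 0.395000 * 0.366025 = 0.4337

P(X=1) = 0.4337


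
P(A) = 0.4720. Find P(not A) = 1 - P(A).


P(not A) = 1 - 0.4720 = 0.5280

P(not A) = 0.5280


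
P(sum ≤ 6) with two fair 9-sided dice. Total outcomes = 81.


Total outcomes = 9×9 = 81
Favorable (sum ≤ 6): 15
P = 15/81 = 0.1852

P = 0.1852


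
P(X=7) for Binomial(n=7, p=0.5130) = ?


C(7,7) = 1
p^7 = 0.009350
(1-p)^0 = 1.000000
P = 1 * 0.009350 * 1.000000 = 0.0094

P(X=7) = 0.0094


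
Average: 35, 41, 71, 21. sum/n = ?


Sum = 35 + 41 + 71 + 21 = 168
n = 4
Mean = 168/4 = 42.0000

Mean = 42.0000


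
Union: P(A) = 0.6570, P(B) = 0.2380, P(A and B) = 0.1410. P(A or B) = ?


P(A∪B) = 0.6570 + 0.2380 - 0.1410
= 0.8950 - 0.1410
= 0.7540

P(A∪B) = 0.7540


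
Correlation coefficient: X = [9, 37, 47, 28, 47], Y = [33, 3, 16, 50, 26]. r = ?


Mean X = 33.6000, Mean Y = 25.6000
SD X = 14.192956, SD Y = 15.831614
Cov = -103.760000
r = -103.760000/(14.192956*15.831614) = -0.4618

r = -0.4618


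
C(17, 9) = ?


C(17,9) = 17!/(9! × 8!)
= 355687428096000/(362880 × 40320)
= 24310

C(17,9) = 24310


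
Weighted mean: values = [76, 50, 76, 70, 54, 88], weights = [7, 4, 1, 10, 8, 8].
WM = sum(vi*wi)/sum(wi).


Numerator = 76*7 + 50*4 + 76*1 + 70*10 + 54*8 + 88*8 = 2644
Denominator = 7 + 4 + 1 + 10 + 8 + 8 = 38
WM = 2644/38 = 69.5789

WM = 69.5789


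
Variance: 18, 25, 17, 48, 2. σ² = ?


Mean = 22.0000
Squared deviations: 16.0000, 9.0000, 25.0000, 676.0000, 400.0000
Sum = 1126.0000
Variance = 1126.0000/5 = 225.2000

Variance = 225.2000


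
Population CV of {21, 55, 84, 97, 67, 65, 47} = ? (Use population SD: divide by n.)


Mean = 62.2857
SD = 22.9827
CV = (22.9827/62.2857)*100 = 36.8988%

CV = 36.8988%


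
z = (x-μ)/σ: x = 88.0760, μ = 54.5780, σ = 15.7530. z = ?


z = (88.0760 - 54.5780)/15.7530
= 33.4980/15.7530
= 2.1265

z = 2.1265


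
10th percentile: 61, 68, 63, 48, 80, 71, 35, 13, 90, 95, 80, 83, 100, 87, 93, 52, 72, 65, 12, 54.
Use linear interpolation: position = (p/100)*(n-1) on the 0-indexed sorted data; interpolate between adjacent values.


Sorted: 12, 13, 35, 48, 52, 54, 61, 63, 65, 68, 71, 72, 80, 80, 83, 87, 90, 93, 95, 100
n = 20
Index = 10/100 * 19 = 1.9000
Lower = data[1] = 13, Upper = data[2] = 35
P10 = 13 + 0.9000*(22) = 32.8000

P10 = 32.8000


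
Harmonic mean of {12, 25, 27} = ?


Sum of reciprocals = 1/12 + 1/25 + 1/27 = 0.160370
HM = 3/0.160370 = 18.7067

HM = 18.7067


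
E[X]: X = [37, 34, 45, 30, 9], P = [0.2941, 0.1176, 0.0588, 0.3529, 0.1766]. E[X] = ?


E[X] = 37*0.2941 + 34*0.1176 + 45*0.0588 + 30*0.3529 + 9*0.1766
= 10.8817 + 3.9984 + 2.6460 + 10.5870 + 1.5894
= 29.7025

E[X] = 29.7025


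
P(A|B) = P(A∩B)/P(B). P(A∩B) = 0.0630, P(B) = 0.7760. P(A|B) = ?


P(A|B) = 0.0630/0.7760 = 0.0812

P(A|B) = 0.0812


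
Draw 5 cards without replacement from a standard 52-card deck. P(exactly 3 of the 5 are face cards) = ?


Hypergeometric: P(X=3) = C(12,3)·C(40,2) / C(52,5)
= 220 × 780 / 2598960
= 171600/2598960 = 0.0660

P = 0.0660


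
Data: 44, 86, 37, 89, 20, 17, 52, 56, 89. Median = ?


Sorted: 17, 20, 37, 44, 52, 56, 86, 89, 89
n = 9 (odd)
Middle value = 52

Median = 52


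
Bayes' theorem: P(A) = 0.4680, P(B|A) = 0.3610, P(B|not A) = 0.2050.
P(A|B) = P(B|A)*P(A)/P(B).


P(B) = P(B|A)*P(A) + P(B|A')*P(A')
= 0.3610*0.4680 + 0.2050*0.5320
= 0.168948 + 0.109060 = 0.278008
P(A|B) = 0.168948/0.278008 = 0.6077

P(A|B) = 0.6077


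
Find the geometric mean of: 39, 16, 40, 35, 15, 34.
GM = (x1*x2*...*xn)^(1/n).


Product = 39 × 16 × 40 × 35 × 15 × 34 = 445536000
GM = 445536000^(1/6) = 27.6363

GM = 27.6363


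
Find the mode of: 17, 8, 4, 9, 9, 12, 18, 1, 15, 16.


Frequencies: 1:1, 4:1, 8:1, 9:2, 12:1, 15:1, 16:1, 17:1, 18:1
Max frequency = 2
Mode = 9

Mode = 9


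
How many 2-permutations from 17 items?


P(17,2) = 17!/15!
= 355687428096000/1307674368000
= 272

P(17,2) = 272


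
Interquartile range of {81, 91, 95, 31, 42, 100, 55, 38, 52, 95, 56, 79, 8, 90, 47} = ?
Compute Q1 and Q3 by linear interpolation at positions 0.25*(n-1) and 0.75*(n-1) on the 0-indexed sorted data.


Sorted: 8, 31, 38, 42, 47, 52, 55, 56, 79, 81, 90, 91, 95, 95, 100
Q1 (25th %ile) = 44.5000
Q3 (75th %ile) = 90.5000
IQR = 90.5000 - 44.5000 = 46.0000

IQR = 46.0000


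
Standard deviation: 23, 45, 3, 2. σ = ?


Mean = 18.2500
Variance = 308.6875
SD = sqrt(308.6875) = 17.5695

SD = 17.5695


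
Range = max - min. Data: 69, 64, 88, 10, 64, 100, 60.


Max = 100, Min = 10
Range = 100 - 10 = 90

Range = 90


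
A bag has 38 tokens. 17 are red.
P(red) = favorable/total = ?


P = 17/38 = 0.4474

P = 0.4474


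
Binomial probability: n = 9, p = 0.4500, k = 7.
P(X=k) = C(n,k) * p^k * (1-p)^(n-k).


C(9,7) = 36
p^7 = 0.003737
(1-p)^2 = 0.302500
P = 36 * 0.003737 * 0.302500 = 0.0407

P(X=7) = 0.0407


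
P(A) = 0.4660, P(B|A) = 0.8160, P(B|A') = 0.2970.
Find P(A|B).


P(B) = P(B|A)*P(A) + P(B|A')*P(A')
= 0.8160*0.4660 + 0.2970*0.5340
= 0.380256 + 0.158598 = 0.538854
P(A|B) = 0.380256/0.538854 = 0.7057

P(A|B) = 0.7057


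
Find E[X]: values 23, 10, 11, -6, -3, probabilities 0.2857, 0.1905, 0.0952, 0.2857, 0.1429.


E[X] = 23*0.2857 + 10*0.1905 + 11*0.0952 - 6*0.2857 - 3*0.1429
= 6.5711 + 1.9050 + 1.0472 - 1.7142 - 0.4287
= 7.3804

E[X] = 7.3804


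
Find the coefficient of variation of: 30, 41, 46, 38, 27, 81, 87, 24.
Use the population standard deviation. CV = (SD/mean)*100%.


Mean = 46.7500
SD = 22.6150
CV = (22.6150/46.7500)*100 = 48.3743%

CV = 48.3743%


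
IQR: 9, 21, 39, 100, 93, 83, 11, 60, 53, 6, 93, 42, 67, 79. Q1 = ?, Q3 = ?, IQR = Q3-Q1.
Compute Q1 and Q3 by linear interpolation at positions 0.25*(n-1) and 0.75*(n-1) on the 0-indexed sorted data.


Sorted: 6, 9, 11, 21, 39, 42, 53, 60, 67, 79, 83, 93, 93, 100
Q1 (25th %ile) = 25.5000
Q3 (75th %ile) = 82.0000
IQR = 82.0000 - 25.5000 = 56.5000

IQR = 56.5000


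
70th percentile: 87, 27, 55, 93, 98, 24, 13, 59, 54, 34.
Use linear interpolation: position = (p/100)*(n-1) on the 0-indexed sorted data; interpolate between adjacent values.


Sorted: 13, 24, 27, 34, 54, 55, 59, 87, 93, 98
n = 10
Index = 70/100 * 9 = 6.3000
Lower = data[6] = 59, Upper = data[7] = 87
P70 = 59 + 0.3000*(28) = 67.4000

P70 = 67.4000


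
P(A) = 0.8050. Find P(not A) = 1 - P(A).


P(not A) = 1 - 0.8050 = 0.1950

P(not A) = 0.1950


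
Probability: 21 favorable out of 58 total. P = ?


P = 21/58 = 0.3621

P = 0.3621


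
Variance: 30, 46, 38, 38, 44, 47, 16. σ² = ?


Mean = 37.0000
Squared deviations: 49.0000, 81.0000, 1.0000, 1.0000, 49.0000, 100.0000, 441.0000
Sum = 722.0000
Variance = 722.0000/7 = 103.1429

Variance = 103.1429


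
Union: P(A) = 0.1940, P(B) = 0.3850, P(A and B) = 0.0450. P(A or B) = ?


P(A∪B) = 0.1940 + 0.3850 - 0.0450
= 0.5790 - 0.0450
= 0.5340

P(A∪B) = 0.5340


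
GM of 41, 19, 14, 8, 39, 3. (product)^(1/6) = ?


Product = 41 × 19 × 14 × 8 × 39 × 3 = 10208016
GM = 10208016^(1/6) = 14.7284

GM = 14.7284


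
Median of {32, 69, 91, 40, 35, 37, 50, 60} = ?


Sorted: 32, 35, 37, 40, 50, 60, 69, 91
n = 8 (even)
Middle values: 40 and 50
Median = (40+50)/2 = 45.0000

Median = 45.0000


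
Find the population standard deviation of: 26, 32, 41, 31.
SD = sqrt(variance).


Mean = 32.5000
Variance = 29.2500
SD = sqrt(29.2500) = 5.4083

SD = 5.4083


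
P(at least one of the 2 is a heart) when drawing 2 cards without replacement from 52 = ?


P(at least one) = 1 - P(none)
P(none) = (39/52) × (38/51) = 0.558824
P(at least one) = 1 - 0.558824 = 0.4412

P = 0.4412


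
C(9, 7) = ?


C(9,7) = 9!/(7! × 2!)
= 362880/(5040 × 2)
= 36

C(9,7) = 36


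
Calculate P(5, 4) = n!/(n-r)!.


P(5,4) = 5!/1!
= 120/1
= 120

P(5,4) = 120


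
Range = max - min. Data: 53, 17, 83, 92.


Max = 92, Min = 17
Range = 92 - 17 = 75

Range = 75


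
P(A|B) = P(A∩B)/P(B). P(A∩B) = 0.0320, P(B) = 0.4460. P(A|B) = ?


P(A|B) = 0.0320/0.4460 = 0.0717

P(A|B) = 0.0717


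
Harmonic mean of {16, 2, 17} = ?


Sum of reciprocals = 1/16 + 1/2 + 1/17 = 0.621324
HM = 3/0.621324 = 4.8284

HM = 4.8284


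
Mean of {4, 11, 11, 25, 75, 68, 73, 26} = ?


Sum = 4 + 11 + 11 + 25 + 75 + 68 + 73 + 26 = 293
n = 8
Mean = 293/8 = 36.6250

Mean = 36.6250


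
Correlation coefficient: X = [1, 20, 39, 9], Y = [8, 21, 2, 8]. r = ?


Mean X = 17.2500, Mean Y = 9.7500
SD X = 14.254385, SD Y = 6.941722
Cov = -23.687500
r = -23.687500/(14.254385*6.941722) = -0.2394

r = -0.2394


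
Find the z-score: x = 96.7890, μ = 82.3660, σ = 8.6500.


z = (96.7890 - 82.3660)/8.6500
= 14.4230/8.6500
= 1.6674

z = 1.6674


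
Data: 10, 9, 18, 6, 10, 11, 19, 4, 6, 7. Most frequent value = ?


Frequencies: 4:1, 6:2, 7:1, 9:1, 10:2, 11:1, 18:1, 19:1
Max frequency = 2
Mode = 6, 10

Mode = 6, 10


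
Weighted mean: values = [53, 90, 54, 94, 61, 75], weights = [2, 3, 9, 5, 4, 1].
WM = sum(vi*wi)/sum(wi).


Numerator = 53*2 + 90*3 + 54*9 + 94*5 + 61*4 + 75*1 = 1651
Denominator = 2 + 3 + 9 + 5 + 4 + 1 = 24
WM = 1651/24 = 68.7917

WM = 68.7917


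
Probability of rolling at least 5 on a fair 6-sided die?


Favorable outcomes (roll ≥ 5): 2
Total outcomes = 6
P = 2/6 = 0.3333

P = 0.3333


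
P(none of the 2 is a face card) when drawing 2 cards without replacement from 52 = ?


P(no face cards) = (40/52) × (39/51)
= 0.5882

P = 0.5882


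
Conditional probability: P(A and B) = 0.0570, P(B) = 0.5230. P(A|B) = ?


P(A|B) = 0.0570/0.5230 = 0.1090

P(A|B) = 0.1090


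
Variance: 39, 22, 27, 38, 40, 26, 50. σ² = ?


Mean = 34.5714
Squared deviations: 19.6122, 158.0408, 57.3265, 11.7551, 29.4694, 73.4694, 238.0408
Sum = 587.7143
Variance = 587.7143/7 = 83.9592

Variance = 83.9592


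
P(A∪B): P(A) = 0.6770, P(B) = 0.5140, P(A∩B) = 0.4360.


P(A∪B) = 0.6770 + 0.5140 - 0.4360
= 1.1910 - 0.4360
= 0.7550

P(A∪B) = 0.7550


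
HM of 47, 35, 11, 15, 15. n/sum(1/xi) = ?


Sum of reciprocals = 1/47 + 1/35 + 1/11 + 1/15 + 1/15 = 0.274090
HM = 5/0.274090 = 18.2422

HM = 18.2422


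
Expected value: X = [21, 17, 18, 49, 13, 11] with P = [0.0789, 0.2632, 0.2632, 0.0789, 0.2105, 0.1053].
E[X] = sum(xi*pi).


E[X] = 21*0.0789 + 17*0.2632 + 18*0.2632 + 49*0.0789 + 13*0.2105 + 11*0.1053
= 1.6569 + 4.4744 + 4.7376 + 3.8661 + 2.7365 + 1.1583
= 18.6298

E[X] = 18.6298


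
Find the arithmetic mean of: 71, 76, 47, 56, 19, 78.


Sum = 71 + 76 + 47 + 56 + 19 + 78 = 347
n = 6
Mean = 347/6 = 57.8333

Mean = 57.8333


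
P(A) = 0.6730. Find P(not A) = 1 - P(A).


P(not A) = 1 - 0.6730 = 0.3270

P(not A) = 0.3270


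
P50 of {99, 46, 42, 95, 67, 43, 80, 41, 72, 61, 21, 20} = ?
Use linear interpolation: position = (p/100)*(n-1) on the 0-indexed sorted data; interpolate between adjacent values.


Sorted: 20, 21, 41, 42, 43, 46, 61, 67, 72, 80, 95, 99
n = 12
Index = 50/100 * 11 = 5.5000
Lower = data[5] = 46, Upper = data[6] = 61
P50 = 46 + 0.5000*(15) = 53.5000

P50 = 53.5000


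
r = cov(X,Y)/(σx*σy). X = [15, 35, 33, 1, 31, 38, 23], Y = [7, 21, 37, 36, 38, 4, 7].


Mean X = 25.1429, Mean Y = 21.4286
SD X = 12.240782, SD Y = 14.391040
Cov = -26.204082
r = -26.204082/(12.240782*14.391040) = -0.1488

r = -0.1488


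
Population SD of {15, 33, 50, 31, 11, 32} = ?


Mean = 28.6667
Variance = 164.8889
SD = sqrt(164.8889) = 12.8409

SD = 12.8409


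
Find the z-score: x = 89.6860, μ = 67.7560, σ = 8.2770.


z = (89.6860 - 67.7560)/8.2770
= 21.9300/8.2770
= 2.6495

z = 2.6495


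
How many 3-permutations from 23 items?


P(23,3) = 23!/20!
= 25852016738884976640000/2432902008176640000
= 10626

P(23,3) = 10626


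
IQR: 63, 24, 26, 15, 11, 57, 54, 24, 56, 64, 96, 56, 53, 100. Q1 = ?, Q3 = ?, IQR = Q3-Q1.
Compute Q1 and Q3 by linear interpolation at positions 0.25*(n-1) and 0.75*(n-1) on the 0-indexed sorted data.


Sorted: 11, 15, 24, 24, 26, 53, 54, 56, 56, 57, 63, 64, 96, 100
Q1 (25th %ile) = 24.5000
Q3 (75th %ile) = 61.5000
IQR = 61.5000 - 24.5000 = 37.0000

IQR = 37.0000


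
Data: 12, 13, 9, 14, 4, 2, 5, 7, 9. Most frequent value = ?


Frequencies: 2:1, 4:1, 5:1, 7:1, 9:2, 12:1, 13:1, 14:1
Max frequency = 2
Mode = 9

Mode = 9


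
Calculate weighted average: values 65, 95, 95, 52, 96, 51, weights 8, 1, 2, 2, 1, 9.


Numerator = 65*8 + 95*1 + 95*2 + 52*2 + 96*1 + 51*9 = 1464
Denominator = 8 + 1 + 2 + 2 + 1 + 9 = 23
WM = 1464/23 = 63.6522

WM = 63.6522


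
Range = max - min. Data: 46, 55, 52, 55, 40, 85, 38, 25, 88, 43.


Max = 88, Min = 25
Range = 88 - 25 = 63

Range = 63


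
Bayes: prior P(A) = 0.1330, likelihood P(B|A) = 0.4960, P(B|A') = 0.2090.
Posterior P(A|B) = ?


P(B) = P(B|A)*P(A) + P(B|A')*P(A')
= 0.4960*0.1330 + 0.2090*0.8670
= 0.065968 + 0.181203 = 0.247171
P(A|B) = 0.065968/0.247171 = 0.2669

P(A|B) = 0.2669


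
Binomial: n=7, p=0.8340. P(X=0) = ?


C(7,0) = 1
p^0 = 1.000000
(1-p)^7 = 3.473415e-06
P = 1 * 1.000000 * 3.473415e-06 = 3.4734e-06

P(X=0) = 3.4734e-06


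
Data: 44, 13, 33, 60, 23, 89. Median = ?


Sorted: 13, 23, 33, 44, 60, 89
n = 6 (even)
Middle values: 33 and 44
Median = (33+44)/2 = 38.5000

Median = 38.5000


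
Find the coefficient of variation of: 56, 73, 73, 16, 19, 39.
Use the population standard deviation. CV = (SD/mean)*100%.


Mean = 46.0000
SD = 23.2236
CV = (23.2236/46.0000)*100 = 50.4860%

CV = 50.4860%


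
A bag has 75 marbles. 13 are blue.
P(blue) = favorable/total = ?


P = 13/75 = 0.1733

P = 0.1733


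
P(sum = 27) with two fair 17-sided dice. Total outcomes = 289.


Total outcomes = 17×17 = 289
Favorable (sum = 27): 8
P = 8/289 = 0.0277

P = 0.0277


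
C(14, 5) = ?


C(14,5) = 14!/(5! × 9!)
= 87178291200/(120 × 362880)
= 2002

C(14,5) = 2002


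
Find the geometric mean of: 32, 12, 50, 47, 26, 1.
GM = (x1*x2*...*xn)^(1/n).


Product = 32 × 12 × 50 × 47 × 26 × 1 = 23462400
GM = 23462400^(1/6) = 16.9198

GM = 16.9198


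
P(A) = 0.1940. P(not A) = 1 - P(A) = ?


P(not A) = 1 - 0.1940 = 0.8060

P(not A) = 0.8060


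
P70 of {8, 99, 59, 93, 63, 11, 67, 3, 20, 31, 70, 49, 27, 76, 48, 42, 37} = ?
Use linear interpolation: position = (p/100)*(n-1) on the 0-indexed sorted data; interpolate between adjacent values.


Sorted: 3, 8, 11, 20, 27, 31, 37, 42, 48, 49, 59, 63, 67, 70, 76, 93, 99
n = 17
Index = 70/100 * 16 = 11.2000
Lower = data[11] = 63, Upper = data[12] = 67
P70 = 63 + 0.2000*(4) = 63.8000

P70 = 63.8000


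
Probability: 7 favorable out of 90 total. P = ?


P = 7/90 = 0.0778

P = 0.0778


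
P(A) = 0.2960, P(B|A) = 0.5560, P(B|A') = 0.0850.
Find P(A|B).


P(B) = P(B|A)*P(A) + P(B|A')*P(A')
= 0.5560*0.2960 + 0.0850*0.7040
= 0.164576 + 0.059840 = 0.224416
P(A|B) = 0.164576/0.224416 = 0.7334

P(A|B) = 0.7334


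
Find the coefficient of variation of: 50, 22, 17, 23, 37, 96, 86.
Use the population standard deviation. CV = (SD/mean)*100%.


Mean = 47.2857
SD = 29.5959
CV = (29.5959/47.2857)*100 = 62.5896%

CV = 62.5896%


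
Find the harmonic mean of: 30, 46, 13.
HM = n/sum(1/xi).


Sum of reciprocals = 1/30 + 1/46 + 1/13 = 0.131996
HM = 3/0.131996 = 22.7280

HM = 22.7280


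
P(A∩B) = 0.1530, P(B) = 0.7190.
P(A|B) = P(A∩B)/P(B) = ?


P(A|B) = 0.1530/0.7190 = 0.2128

P(A|B) = 0.2128


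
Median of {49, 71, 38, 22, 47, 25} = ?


Sorted: 22, 25, 38, 47, 49, 71
n = 6 (even)
Middle values: 38 and 47
Median = (38+47)/2 = 42.5000

Median = 42.5000


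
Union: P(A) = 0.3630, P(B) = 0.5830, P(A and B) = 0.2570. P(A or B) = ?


P(A∪B) = 0.3630 + 0.5830 - 0.2570
= 0.9460 - 0.2570
= 0.6890

P(A∪B) = 0.6890


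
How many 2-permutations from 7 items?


P(7,2) = 7!/5!
= 5040/120
= 42

P(7,2) = 42


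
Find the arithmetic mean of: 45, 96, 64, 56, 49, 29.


Sum = 45 + 96 + 64 + 56 + 49 + 29 = 339
n = 6
Mean = 339/6 = 56.5000

Mean = 56.5000


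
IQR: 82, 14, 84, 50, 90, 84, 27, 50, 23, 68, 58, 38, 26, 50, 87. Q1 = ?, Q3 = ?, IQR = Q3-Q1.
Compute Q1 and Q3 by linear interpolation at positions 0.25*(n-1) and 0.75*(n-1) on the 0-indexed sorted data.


Sorted: 14, 23, 26, 27, 38, 50, 50, 50, 58, 68, 82, 84, 84, 87, 90
Q1 (25th %ile) = 32.5000
Q3 (75th %ile) = 83.0000
IQR = 83.0000 - 32.5000 = 50.5000

IQR = 50.5000


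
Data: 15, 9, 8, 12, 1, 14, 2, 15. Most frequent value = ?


Frequencies: 1:1, 2:1, 8:1, 9:1, 12:1, 14:1, 15:2
Max frequency = 2
Mode = 15

Mode = 15


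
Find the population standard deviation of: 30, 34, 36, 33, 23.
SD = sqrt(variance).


Mean = 31.2000
Variance = 20.5600
SD = sqrt(20.5600) = 4.5343

SD = 4.5343


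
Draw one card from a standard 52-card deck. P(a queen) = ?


4 queens in 52 cards
P = 4/52 = 0.0769

P = 0.0769


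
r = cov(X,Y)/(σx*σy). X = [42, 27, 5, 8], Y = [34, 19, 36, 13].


Mean X = 20.5000, Mean Y = 25.5000
SD X = 15.008331, SD Y = 9.759611
Cov = 33.500000
r = 33.500000/(15.008331*9.759611) = 0.2287

r = 0.2287
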